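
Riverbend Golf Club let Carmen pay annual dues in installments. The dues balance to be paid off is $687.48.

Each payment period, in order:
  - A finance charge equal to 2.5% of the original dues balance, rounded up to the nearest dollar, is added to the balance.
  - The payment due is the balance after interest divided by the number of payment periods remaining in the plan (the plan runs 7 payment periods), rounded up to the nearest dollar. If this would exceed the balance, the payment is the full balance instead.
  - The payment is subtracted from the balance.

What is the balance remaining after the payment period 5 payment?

$234.48

Payment period 1: $687.48 +$18.00 interest = $705.48; pay $101.00 → $604.48
Payment period 2: $604.48 +$18.00 interest = $622.48; pay $104.00 → $518.48
Payment period 3: $518.48 +$18.00 interest = $536.48; pay $108.00 → $428.48
Payment period 4: $428.48 +$18.00 interest = $446.48; pay $112.00 → $334.48
Payment period 5: $334.48 +$18.00 interest = $352.48; pay $118.00 → $234.48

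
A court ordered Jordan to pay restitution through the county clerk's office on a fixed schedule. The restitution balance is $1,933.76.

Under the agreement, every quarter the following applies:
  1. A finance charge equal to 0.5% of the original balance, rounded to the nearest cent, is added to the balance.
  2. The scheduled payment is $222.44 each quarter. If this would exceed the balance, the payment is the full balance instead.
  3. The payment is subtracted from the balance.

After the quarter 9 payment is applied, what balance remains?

$18.83

# | Opening | Interest | Payment | End bal
1 | $1,933.76 | $9.67 | $222.44 | $1,720.99
2 | $1,720.99 | $9.67 | $222.44 | $1,508.22
3 | $1,508.22 | $9.67 | $222.44 | $1,295.45
4 | $1,295.45 | $9.67 | $222.44 | $1,082.68
5 | $1,082.68 | $9.67 | $222.44 | $869.91
6 | $869.91 | $9.67 | $222.44 | $657.14
7 | $657.14 | $9.67 | $222.44 | $444.37
8 | $444.37 | $9.67 | $222.44 | $231.60
9 | $231.60 | $9.67 | $222.44 | $18.83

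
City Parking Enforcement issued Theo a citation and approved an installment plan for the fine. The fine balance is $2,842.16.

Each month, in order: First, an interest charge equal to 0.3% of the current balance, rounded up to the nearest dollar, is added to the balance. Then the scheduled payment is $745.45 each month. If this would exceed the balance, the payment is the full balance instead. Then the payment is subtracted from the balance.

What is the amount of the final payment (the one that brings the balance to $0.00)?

$628.81

# | Opening | Interest | Payment | End bal
1 | $2,842.16 | $9.00 | $745.45 | $2,105.71
2 | $2,105.71 | $7.00 | $745.45 | $1,367.26
3 | $1,367.26 | $5.00 | $745.45 | $626.81
4 | $626.81 | $2.00 | $628.81 | $0.00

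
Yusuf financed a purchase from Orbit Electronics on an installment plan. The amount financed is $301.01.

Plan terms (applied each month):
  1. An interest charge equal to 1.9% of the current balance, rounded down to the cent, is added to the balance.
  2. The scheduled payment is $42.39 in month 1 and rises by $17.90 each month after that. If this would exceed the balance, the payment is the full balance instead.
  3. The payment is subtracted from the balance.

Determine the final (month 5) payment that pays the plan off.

Month 1: opening $301.01; interest $5.71 → $306.72; payment $42.39; balance $264.33
Month 2: opening $264.33; interest $5.02 → $269.35; payment $60.29; balance $209.06
Month 3: opening $209.06; interest $3.97 → $213.03; payment $78.19; balance $134.84
Month 4: opening $134.84; interest $2.56 → $137.40; payment $96.09; balance $41.31
Month 5: opening $41.31; interest $0.78 → $42.09; payment $42.09; balance $0.00

$42.09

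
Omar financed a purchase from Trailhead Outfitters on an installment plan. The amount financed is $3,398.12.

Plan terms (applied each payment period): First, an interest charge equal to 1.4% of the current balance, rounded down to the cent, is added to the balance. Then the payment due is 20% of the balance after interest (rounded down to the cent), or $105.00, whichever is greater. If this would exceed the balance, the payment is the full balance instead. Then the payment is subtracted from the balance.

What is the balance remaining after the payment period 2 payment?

$2,236.12

Payment period 1: $3,398.12 +$47.57 interest = $3,445.69; pay $689.13 → $2,756.56
Payment period 2: $2,756.56 +$38.59 interest = $2,795.15; pay $559.03 → $2,236.12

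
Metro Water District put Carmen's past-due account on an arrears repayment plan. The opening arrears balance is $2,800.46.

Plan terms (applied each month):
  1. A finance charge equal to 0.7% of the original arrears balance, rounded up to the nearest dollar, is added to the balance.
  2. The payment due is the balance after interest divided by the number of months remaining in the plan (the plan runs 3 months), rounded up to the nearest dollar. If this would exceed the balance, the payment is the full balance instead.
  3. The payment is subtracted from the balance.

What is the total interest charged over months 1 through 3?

$60.00

Month 1: opening $2,800.46; interest $20.00 → $2,820.46; payment $941.00; balance $1,879.46
Month 2: opening $1,879.46; interest $20.00 → $1,899.46; payment $950.00; balance $949.46
Month 3: opening $949.46; interest $20.00 → $969.46; payment $969.46; balance $0.00
Total interest: $20.00 + $20.00 + $20.00 = $60.00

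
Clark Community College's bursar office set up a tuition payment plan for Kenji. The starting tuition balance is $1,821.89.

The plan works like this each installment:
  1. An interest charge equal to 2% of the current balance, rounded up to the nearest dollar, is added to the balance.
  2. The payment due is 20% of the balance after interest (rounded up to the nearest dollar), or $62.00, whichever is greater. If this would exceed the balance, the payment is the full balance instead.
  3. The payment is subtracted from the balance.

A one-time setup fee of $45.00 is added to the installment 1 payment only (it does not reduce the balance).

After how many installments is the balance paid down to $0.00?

15

Installment 1: opening $1,821.89; interest $37.00 → $1,858.89; payment $372.00 (+ $45.00 fee); balance $1,486.89
Installment 2: opening $1,486.89; interest $30.00 → $1,516.89; payment $304.00; balance $1,212.89
Installment 3: opening $1,212.89; interest $25.00 → $1,237.89; payment $248.00; balance $989.89
Installment 4: opening $989.89; interest $20.00 → $1,009.89; payment $202.00; balance $807.89
Installment 5: opening $807.89; interest $17.00 → $824.89; payment $165.00; balance $659.89
Installment 6: opening $659.89; interest $14.00 → $673.89; payment $135.00; balance $538.89
Installment 7: opening $538.89; interest $11.00 → $549.89; payment $110.00; balance $439.89
Installment 8: opening $439.89; interest $9.00 → $448.89; payment $90.00; balance $358.89
Installment 9: opening $358.89; interest $8.00 → $366.89; payment $74.00; balance $292.89
Installment 10: opening $292.89; interest $6.00 → $298.89; payment $62.00; balance $236.89
Installment 11: opening $236.89; interest $5.00 → $241.89; payment $62.00; balance $179.89
Installment 12: opening $179.89; interest $4.00 → $183.89; payment $62.00; balance $121.89
Installment 13: opening $121.89; interest $3.00 → $124.89; payment $62.00; balance $62.89
Installment 14: opening $62.89; interest $2.00 → $64.89; payment $62.00; balance $2.89
Installment 15: opening $2.89; interest $1.00 → $3.89; payment $3.89; balance $0.00
Balance reaches $0.00 in installment 15.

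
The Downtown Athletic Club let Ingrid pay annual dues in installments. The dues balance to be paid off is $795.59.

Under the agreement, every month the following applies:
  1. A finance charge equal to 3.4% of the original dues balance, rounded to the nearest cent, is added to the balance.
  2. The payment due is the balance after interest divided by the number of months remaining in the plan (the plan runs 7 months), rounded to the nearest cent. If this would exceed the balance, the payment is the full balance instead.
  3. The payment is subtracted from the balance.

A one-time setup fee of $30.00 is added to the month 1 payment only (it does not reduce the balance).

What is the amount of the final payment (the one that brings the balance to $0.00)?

$183.79

Month 1: opening $795.59; interest $27.05 → $822.64; payment $117.52 (+ $30.00 fee); balance $705.12
Month 2: opening $705.12; interest $27.05 → $732.17; payment $122.03; balance $610.14
Month 3: opening $610.14; interest $27.05 → $637.19; payment $127.44; balance $509.75
Month 4: opening $509.75; interest $27.05 → $536.80; payment $134.20; balance $402.60
Month 5: opening $402.60; interest $27.05 → $429.65; payment $143.22; balance $286.43
Month 6: opening $286.43; interest $27.05 → $313.48; payment $156.74; balance $156.74
Month 7: opening $156.74; interest $27.05 → $183.79; payment $183.79; balance $0.00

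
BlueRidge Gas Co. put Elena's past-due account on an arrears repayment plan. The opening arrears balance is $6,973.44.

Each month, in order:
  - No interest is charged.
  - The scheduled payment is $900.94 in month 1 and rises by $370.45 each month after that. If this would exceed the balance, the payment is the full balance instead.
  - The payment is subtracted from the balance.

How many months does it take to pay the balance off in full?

5

Month 1: opening $6,973.44; payment $900.94; balance $6,072.50
Month 2: opening $6,072.50; payment $1,271.39; balance $4,801.11
Month 3: opening $4,801.11; payment $1,641.84; balance $3,159.27
Month 4: opening $3,159.27; payment $2,012.29; balance $1,146.98
Month 5: opening $1,146.98; payment $1,146.98; balance $0.00
Balance reaches $0.00 in month 5.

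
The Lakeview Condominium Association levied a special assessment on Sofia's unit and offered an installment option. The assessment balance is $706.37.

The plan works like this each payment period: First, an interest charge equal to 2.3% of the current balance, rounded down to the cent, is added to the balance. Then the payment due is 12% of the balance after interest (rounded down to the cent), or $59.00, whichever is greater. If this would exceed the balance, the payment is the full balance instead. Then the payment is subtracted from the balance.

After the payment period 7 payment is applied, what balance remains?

$315.58

Payment period 1: opening $706.37; interest $16.24 → $722.61; payment $86.71; balance $635.90
Payment period 2: opening $635.90; interest $14.62 → $650.52; payment $78.06; balance $572.46
Payment period 3: opening $572.46; interest $13.16 → $585.62; payment $70.27; balance $515.35
Payment period 4: opening $515.35; interest $11.85 → $527.20; payment $63.26; balance $463.94
Payment period 5: opening $463.94; interest $10.67 → $474.61; payment $59.00; balance $415.61
Payment period 6: opening $415.61; interest $9.55 → $425.16; payment $59.00; balance $366.16
Payment period 7: opening $366.16; interest $8.42 → $374.58; payment $59.00; balance $315.58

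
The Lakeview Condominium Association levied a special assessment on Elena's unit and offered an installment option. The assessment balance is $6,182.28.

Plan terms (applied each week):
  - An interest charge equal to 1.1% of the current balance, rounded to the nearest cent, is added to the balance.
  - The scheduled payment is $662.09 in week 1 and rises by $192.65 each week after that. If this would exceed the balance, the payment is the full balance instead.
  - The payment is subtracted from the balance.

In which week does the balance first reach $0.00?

6

Week 1: $6,182.28 +$68.01 interest = $6,250.29; pay $662.09 → $5,588.20
Week 2: $5,588.20 +$61.47 interest = $5,649.67; pay $854.74 → $4,794.93
Week 3: $4,794.93 +$52.74 interest = $4,847.67; pay $1,047.39 → $3,800.28
Week 4: $3,800.28 +$41.80 interest = $3,842.08; pay $1,240.04 → $2,602.04
Week 5: $2,602.04 +$28.62 interest = $2,630.66; pay $1,432.69 → $1,197.97
Week 6: $1,197.97 +$13.18 interest = $1,211.15; pay $1,211.15 → $0.00
Balance reaches $0.00 in week 6.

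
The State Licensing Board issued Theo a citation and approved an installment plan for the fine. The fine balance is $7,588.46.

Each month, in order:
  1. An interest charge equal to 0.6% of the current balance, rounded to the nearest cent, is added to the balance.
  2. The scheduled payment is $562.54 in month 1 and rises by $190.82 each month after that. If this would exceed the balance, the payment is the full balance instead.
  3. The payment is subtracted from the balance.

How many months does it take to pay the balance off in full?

Month 1: $7,588.46 +$45.53 interest = $7,633.99; pay $562.54 → $7,071.45
Month 2: $7,071.45 +$42.43 interest = $7,113.88; pay $753.36 → $6,360.52
Month 3: $6,360.52 +$38.16 interest = $6,398.68; pay $944.18 → $5,454.50
Month 4: $5,454.50 +$32.73 interest = $5,487.23; pay $1,135.00 → $4,352.23
Month 5: $4,352.23 +$26.11 interest = $4,378.34; pay $1,325.82 → $3,052.52
Month 6: $3,052.52 +$18.32 interest = $3,070.84; pay $1,516.64 → $1,554.20
Month 7: $1,554.20 +$9.33 interest = $1,563.53; pay $1,563.53 → $0.00
Balance reaches $0.00 in month 7.

7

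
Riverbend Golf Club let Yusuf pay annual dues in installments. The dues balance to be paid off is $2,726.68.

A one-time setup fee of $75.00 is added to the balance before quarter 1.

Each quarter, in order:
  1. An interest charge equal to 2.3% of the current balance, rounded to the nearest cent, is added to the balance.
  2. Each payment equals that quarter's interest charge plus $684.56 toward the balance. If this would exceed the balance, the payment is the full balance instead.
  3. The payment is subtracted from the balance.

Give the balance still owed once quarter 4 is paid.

$63.44

# | Opening | Interest | Payment | End bal
1 | $2,801.68 | $64.44 | $749.00 | $2,117.12
2 | $2,117.12 | $48.69 | $733.25 | $1,432.56
3 | $1,432.56 | $32.95 | $717.51 | $748.00
4 | $748.00 | $17.20 | $701.76 | $63.44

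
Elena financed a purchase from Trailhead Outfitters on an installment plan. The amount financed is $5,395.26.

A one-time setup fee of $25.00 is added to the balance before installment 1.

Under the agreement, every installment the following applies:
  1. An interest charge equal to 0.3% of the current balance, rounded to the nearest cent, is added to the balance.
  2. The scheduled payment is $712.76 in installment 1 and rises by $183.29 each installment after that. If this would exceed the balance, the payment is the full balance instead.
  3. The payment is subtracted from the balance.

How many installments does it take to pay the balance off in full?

6

Installment 1: $5,420.26 +$16.26 interest = $5,436.52; pay $712.76 → $4,723.76
Installment 2: $4,723.76 +$14.17 interest = $4,737.93; pay $896.05 → $3,841.88
Installment 3: $3,841.88 +$11.53 interest = $3,853.41; pay $1,079.34 → $2,774.07
Installment 4: $2,774.07 +$8.32 interest = $2,782.39; pay $1,262.63 → $1,519.76
Installment 5: $1,519.76 +$4.56 interest = $1,524.32; pay $1,445.92 → $78.40
Installment 6: $78.40 +$0.24 interest = $78.64; pay $78.64 → $0.00
Balance reaches $0.00 in installment 6.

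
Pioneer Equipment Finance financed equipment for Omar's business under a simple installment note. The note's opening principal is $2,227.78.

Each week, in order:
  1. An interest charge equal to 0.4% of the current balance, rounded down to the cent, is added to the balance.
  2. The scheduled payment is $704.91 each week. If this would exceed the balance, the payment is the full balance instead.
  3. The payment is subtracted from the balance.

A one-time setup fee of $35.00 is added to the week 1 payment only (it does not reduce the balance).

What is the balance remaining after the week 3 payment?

Week 1: $2,227.78 +$8.91 interest = $2,236.69; pay $704.91 (+ $35.00 fee) → $1,531.78
Week 2: $1,531.78 +$6.12 interest = $1,537.90; pay $704.91 → $832.99
Week 3: $832.99 +$3.33 interest = $836.32; pay $704.91 → $131.41

$131.41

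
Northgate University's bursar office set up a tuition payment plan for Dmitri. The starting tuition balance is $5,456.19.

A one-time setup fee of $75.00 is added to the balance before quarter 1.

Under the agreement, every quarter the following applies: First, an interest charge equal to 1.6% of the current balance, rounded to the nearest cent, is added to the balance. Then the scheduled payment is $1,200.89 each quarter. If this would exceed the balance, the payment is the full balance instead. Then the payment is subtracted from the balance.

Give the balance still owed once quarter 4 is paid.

Quarter 1: opening $5,531.19; interest $88.50 → $5,619.69; payment $1,200.89; balance $4,418.80
Quarter 2: opening $4,418.80; interest $70.70 → $4,489.50; payment $1,200.89; balance $3,288.61
Quarter 3: opening $3,288.61; interest $52.62 → $3,341.23; payment $1,200.89; balance $2,140.34
Quarter 4: opening $2,140.34; interest $34.25 → $2,174.59; payment $1,200.89; balance $973.70

$973.70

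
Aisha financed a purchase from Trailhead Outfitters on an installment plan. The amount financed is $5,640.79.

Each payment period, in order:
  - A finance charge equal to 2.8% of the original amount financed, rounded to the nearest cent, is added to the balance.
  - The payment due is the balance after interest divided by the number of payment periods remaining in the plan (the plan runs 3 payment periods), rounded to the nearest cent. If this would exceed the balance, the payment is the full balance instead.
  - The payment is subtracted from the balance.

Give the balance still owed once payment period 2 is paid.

# | Opening | Interest | Payment | End bal
1 | $5,640.79 | $157.94 | $1,932.91 | $3,865.82
2 | $3,865.82 | $157.94 | $2,011.88 | $2,011.88

$2,011.88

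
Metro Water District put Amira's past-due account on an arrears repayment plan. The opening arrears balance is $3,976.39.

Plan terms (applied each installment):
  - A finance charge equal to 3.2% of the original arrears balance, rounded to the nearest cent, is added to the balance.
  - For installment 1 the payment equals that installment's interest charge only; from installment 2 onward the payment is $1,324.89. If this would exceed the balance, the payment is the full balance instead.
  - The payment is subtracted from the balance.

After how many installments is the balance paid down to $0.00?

# | Opening | Interest | Payment | End bal
1 | $3,976.39 | $127.24 | $127.24 | $3,976.39
2 | $3,976.39 | $127.24 | $1,324.89 | $2,778.74
3 | $2,778.74 | $127.24 | $1,324.89 | $1,581.09
4 | $1,581.09 | $127.24 | $1,324.89 | $383.44
5 | $383.44 | $127.24 | $510.68 | $0.00
Balance reaches $0.00 in installment 5.

5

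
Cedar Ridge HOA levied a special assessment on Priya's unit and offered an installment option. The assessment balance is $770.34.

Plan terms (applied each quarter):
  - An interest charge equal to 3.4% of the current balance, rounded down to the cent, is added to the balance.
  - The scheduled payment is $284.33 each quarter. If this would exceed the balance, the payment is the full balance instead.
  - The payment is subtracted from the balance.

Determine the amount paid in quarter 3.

$253.61

Quarter 1: $770.34 +$26.19 interest = $796.53; pay $284.33 → $512.20
Quarter 2: $512.20 +$17.41 interest = $529.61; pay $284.33 → $245.28
Quarter 3: $245.28 +$8.33 interest = $253.61; pay $253.61 → $0.00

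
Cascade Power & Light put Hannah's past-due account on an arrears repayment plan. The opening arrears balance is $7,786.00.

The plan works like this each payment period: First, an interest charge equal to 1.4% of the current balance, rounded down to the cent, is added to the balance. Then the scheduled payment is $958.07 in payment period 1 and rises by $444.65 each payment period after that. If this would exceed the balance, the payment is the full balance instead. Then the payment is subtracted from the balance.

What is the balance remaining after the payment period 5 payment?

Payment period 1: opening $7,786.00; interest $109.00 → $7,895.00; payment $958.07; balance $6,936.93
Payment period 2: opening $6,936.93; interest $97.11 → $7,034.04; payment $1,402.72; balance $5,631.32
Payment period 3: opening $5,631.32; interest $78.83 → $5,710.15; payment $1,847.37; balance $3,862.78
Payment period 4: opening $3,862.78; interest $54.07 → $3,916.85; payment $2,292.02; balance $1,624.83
Payment period 5: opening $1,624.83; interest $22.74 → $1,647.57; payment $1,647.57; balance $0.00

$0.00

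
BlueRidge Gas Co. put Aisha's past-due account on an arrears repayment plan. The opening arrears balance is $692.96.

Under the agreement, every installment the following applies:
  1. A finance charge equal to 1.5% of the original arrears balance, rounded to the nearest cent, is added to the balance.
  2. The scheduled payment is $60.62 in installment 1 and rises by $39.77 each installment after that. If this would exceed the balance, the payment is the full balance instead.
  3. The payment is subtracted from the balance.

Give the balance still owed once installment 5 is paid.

$44.11

Installment 1: opening $692.96; interest $10.39 → $703.35; payment $60.62; balance $642.73
Installment 2: opening $642.73; interest $10.39 → $653.12; payment $100.39; balance $552.73
Installment 3: opening $552.73; interest $10.39 → $563.12; payment $140.16; balance $422.96
Installment 4: opening $422.96; interest $10.39 → $433.35; payment $179.93; balance $253.42
Installment 5: opening $253.42; interest $10.39 → $263.81; payment $219.70; balance $44.11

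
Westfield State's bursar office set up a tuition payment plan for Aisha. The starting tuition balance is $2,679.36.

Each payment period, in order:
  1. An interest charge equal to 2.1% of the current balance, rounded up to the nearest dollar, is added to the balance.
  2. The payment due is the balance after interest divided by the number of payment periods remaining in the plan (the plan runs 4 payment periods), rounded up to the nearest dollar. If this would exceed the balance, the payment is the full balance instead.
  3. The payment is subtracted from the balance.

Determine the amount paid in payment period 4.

# | Opening | Interest | Payment | End bal
1 | $2,679.36 | $57.00 | $685.00 | $2,051.36
2 | $2,051.36 | $44.00 | $699.00 | $1,396.36
3 | $1,396.36 | $30.00 | $714.00 | $712.36
4 | $712.36 | $15.00 | $727.36 | $0.00

$727.36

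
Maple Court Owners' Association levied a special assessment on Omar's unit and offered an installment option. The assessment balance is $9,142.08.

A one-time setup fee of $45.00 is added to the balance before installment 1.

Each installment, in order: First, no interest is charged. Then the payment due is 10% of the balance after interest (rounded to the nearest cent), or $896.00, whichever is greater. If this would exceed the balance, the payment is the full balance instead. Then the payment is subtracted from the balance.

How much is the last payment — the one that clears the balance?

Installment 1: opening $9,187.08; payment $918.71; balance $8,268.37
Installment 2: opening $8,268.37; payment $896.00; balance $7,372.37
Installment 3: opening $7,372.37; payment $896.00; balance $6,476.37
Installment 4: opening $6,476.37; payment $896.00; balance $5,580.37
Installment 5: opening $5,580.37; payment $896.00; balance $4,684.37
Installment 6: opening $4,684.37; payment $896.00; balance $3,788.37
Installment 7: opening $3,788.37; payment $896.00; balance $2,892.37
Installment 8: opening $2,892.37; payment $896.00; balance $1,996.37
Installment 9: opening $1,996.37; payment $896.00; balance $1,100.37
Installment 10: opening $1,100.37; payment $896.00; balance $204.37
Installment 11: opening $204.37; payment $204.37; balance $0.00

$204.37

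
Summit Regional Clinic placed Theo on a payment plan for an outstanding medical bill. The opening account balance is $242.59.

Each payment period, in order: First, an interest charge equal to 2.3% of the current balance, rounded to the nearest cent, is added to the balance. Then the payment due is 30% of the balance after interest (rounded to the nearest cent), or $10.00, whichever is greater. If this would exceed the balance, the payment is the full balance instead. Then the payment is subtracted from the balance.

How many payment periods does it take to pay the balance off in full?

Payment period 1: opening $242.59; interest $5.58 → $248.17; payment $74.45; balance $173.72
Payment period 2: opening $173.72; interest $4.00 → $177.72; payment $53.32; balance $124.40
Payment period 3: opening $124.40; interest $2.86 → $127.26; payment $38.18; balance $89.08
Payment period 4: opening $89.08; interest $2.05 → $91.13; payment $27.34; balance $63.79
Payment period 5: opening $63.79; interest $1.47 → $65.26; payment $19.58; balance $45.68
Payment period 6: opening $45.68; interest $1.05 → $46.73; payment $14.02; balance $32.71
Payment period 7: opening $32.71; interest $0.75 → $33.46; payment $10.04; balance $23.42
Payment period 8: opening $23.42; interest $0.54 → $23.96; payment $10.00; balance $13.96
Payment period 9: opening $13.96; interest $0.32 → $14.28; payment $10.00; balance $4.28
Payment period 10: opening $4.28; interest $0.10 → $4.38; payment $4.38; balance $0.00
Balance reaches $0.00 in payment period 10.

10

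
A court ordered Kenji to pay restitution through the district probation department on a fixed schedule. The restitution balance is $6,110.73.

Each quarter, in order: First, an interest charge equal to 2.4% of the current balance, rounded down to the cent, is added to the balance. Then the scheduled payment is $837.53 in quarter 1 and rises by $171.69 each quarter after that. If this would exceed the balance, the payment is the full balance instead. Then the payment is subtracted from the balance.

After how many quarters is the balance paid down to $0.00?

6

Quarter 1: opening $6,110.73; interest $146.65 → $6,257.38; payment $837.53; balance $5,419.85
Quarter 2: opening $5,419.85; interest $130.07 → $5,549.92; payment $1,009.22; balance $4,540.70
Quarter 3: opening $4,540.70; interest $108.97 → $4,649.67; payment $1,180.91; balance $3,468.76
Quarter 4: opening $3,468.76; interest $83.25 → $3,552.01; payment $1,352.60; balance $2,199.41
Quarter 5: opening $2,199.41; interest $52.78 → $2,252.19; payment $1,524.29; balance $727.90
Quarter 6: opening $727.90; interest $17.46 → $745.36; payment $745.36; balance $0.00
Balance reaches $0.00 in quarter 6.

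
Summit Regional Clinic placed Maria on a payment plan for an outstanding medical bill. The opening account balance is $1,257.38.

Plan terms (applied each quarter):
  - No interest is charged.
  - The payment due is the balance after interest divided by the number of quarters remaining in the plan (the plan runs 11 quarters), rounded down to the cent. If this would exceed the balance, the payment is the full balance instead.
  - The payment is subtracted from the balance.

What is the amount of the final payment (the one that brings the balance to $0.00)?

# | Opening | Payment | End bal
1 | $1,257.38 | $114.30 | $1,143.08
2 | $1,143.08 | $114.30 | $1,028.78
3 | $1,028.78 | $114.30 | $914.48
4 | $914.48 | $114.31 | $800.17
5 | $800.17 | $114.31 | $685.86
6 | $685.86 | $114.31 | $571.55
7 | $571.55 | $114.31 | $457.24
8 | $457.24 | $114.31 | $342.93
9 | $342.93 | $114.31 | $228.62
10 | $228.62 | $114.31 | $114.31
11 | $114.31 | $114.31 | $0.00

$114.31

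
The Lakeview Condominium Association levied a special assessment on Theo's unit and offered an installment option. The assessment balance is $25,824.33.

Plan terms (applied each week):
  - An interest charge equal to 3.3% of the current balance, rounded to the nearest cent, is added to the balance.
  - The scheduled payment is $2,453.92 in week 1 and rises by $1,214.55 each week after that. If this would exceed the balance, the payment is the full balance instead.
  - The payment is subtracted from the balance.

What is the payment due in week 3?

$4,883.02

# | Opening | Interest | Payment | End bal
1 | $25,824.33 | $852.20 | $2,453.92 | $24,222.61
2 | $24,222.61 | $799.35 | $3,668.47 | $21,353.49
3 | $21,353.49 | $704.67 | $4,883.02 | $17,175.14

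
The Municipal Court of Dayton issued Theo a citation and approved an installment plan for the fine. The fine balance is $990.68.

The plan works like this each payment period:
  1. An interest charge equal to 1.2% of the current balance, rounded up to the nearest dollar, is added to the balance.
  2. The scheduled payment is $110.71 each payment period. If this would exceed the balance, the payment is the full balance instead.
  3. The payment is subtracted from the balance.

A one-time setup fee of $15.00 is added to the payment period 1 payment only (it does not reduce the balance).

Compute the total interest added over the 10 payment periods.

Payment period 1: opening $990.68; interest $12.00 → $1,002.68; payment $110.71 (+ $15.00 fee); balance $891.97
Payment period 2: opening $891.97; interest $11.00 → $902.97; payment $110.71; balance $792.26
Payment period 3: opening $792.26; interest $10.00 → $802.26; payment $110.71; balance $691.55
Payment period 4: opening $691.55; interest $9.00 → $700.55; payment $110.71; balance $589.84
Payment period 5: opening $589.84; interest $8.00 → $597.84; payment $110.71; balance $487.13
Payment period 6: opening $487.13; interest $6.00 → $493.13; payment $110.71; balance $382.42
Payment period 7: opening $382.42; interest $5.00 → $387.42; payment $110.71; balance $276.71
Payment period 8: opening $276.71; interest $4.00 → $280.71; payment $110.71; balance $170.00
Payment period 9: opening $170.00; interest $3.00 → $173.00; payment $110.71; balance $62.29
Payment period 10: opening $62.29; interest $1.00 → $63.29; payment $63.29; balance $0.00
Total interest: $12.00 + $11.00 + $10.00 + $9.00 + $8.00 + $6.00 + $5.00 + $4.00 + $3.00 + $1.00 = $69.00

$69.00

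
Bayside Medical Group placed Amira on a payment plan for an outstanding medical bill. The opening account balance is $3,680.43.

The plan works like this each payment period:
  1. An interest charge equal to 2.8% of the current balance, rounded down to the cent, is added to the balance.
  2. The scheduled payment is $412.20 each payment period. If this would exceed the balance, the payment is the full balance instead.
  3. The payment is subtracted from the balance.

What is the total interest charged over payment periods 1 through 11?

# | Opening | Interest | Payment | End bal
1 | $3,680.43 | $103.05 | $412.20 | $3,371.28
2 | $3,371.28 | $94.39 | $412.20 | $3,053.47
3 | $3,053.47 | $85.49 | $412.20 | $2,726.76
4 | $2,726.76 | $76.34 | $412.20 | $2,390.90
5 | $2,390.90 | $66.94 | $412.20 | $2,045.64
6 | $2,045.64 | $57.27 | $412.20 | $1,690.71
7 | $1,690.71 | $47.33 | $412.20 | $1,325.84
8 | $1,325.84 | $37.12 | $412.20 | $950.76
9 | $950.76 | $26.62 | $412.20 | $565.18
10 | $565.18 | $15.82 | $412.20 | $168.80
11 | $168.80 | $4.72 | $173.52 | $0.00
Total interest: $103.05 + $94.39 + $85.49 + $76.34 + $66.94 + $57.27 + $47.33 + $37.12 + $26.62 + $15.82 + $4.72 = $615.09

$615.09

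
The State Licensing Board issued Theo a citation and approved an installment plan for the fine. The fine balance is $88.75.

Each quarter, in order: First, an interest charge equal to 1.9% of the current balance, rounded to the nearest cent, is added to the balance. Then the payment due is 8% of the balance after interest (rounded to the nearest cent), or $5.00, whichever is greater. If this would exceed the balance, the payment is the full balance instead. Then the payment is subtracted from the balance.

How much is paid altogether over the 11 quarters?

# | Opening | Interest | Payment | End bal
1 | $88.75 | $1.69 | $7.24 | $83.20
2 | $83.20 | $1.58 | $6.78 | $78.00
3 | $78.00 | $1.48 | $6.36 | $73.12
4 | $73.12 | $1.39 | $5.96 | $68.55
5 | $68.55 | $1.30 | $5.59 | $64.26
6 | $64.26 | $1.22 | $5.24 | $60.24
7 | $60.24 | $1.14 | $5.00 | $56.38
8 | $56.38 | $1.07 | $5.00 | $52.45
9 | $52.45 | $1.00 | $5.00 | $48.45
10 | $48.45 | $0.92 | $5.00 | $44.37
11 | $44.37 | $0.84 | $5.00 | $40.21
Total paid: $62.17

$62.17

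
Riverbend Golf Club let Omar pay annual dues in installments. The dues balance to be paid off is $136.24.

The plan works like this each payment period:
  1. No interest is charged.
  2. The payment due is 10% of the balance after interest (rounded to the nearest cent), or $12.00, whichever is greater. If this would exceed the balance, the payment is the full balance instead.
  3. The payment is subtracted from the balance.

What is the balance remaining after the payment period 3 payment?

$98.36

Payment period 1: $136.24 − $13.62 → $122.62
Payment period 2: $122.62 − $12.26 → $110.36
Payment period 3: $110.36 − $12.00 → $98.36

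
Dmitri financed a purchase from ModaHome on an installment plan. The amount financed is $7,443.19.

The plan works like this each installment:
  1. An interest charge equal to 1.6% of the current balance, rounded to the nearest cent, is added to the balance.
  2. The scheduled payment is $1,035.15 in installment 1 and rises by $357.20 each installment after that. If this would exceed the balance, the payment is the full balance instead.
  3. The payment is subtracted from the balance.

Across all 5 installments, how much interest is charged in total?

# | Opening | Interest | Payment | End bal
1 | $7,443.19 | $119.09 | $1,035.15 | $6,527.13
2 | $6,527.13 | $104.43 | $1,392.35 | $5,239.21
3 | $5,239.21 | $83.83 | $1,749.55 | $3,573.49
4 | $3,573.49 | $57.18 | $2,106.75 | $1,523.92
5 | $1,523.92 | $24.38 | $1,548.30 | $0.00
Total interest: $119.09 + $104.43 + $83.83 + $57.18 + $24.38 = $388.91

$388.91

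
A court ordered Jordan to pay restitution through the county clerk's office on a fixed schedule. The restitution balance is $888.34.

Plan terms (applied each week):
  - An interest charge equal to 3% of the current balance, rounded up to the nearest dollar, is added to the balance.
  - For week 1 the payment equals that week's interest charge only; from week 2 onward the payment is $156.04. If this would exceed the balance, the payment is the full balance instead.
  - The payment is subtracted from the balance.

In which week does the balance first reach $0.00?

Week 1: opening $888.34; interest $27.00 → $915.34; payment $27.00; balance $888.34
Week 2: opening $888.34; interest $27.00 → $915.34; payment $156.04; balance $759.30
Week 3: opening $759.30; interest $23.00 → $782.30; payment $156.04; balance $626.26
Week 4: opening $626.26; interest $19.00 → $645.26; payment $156.04; balance $489.22
Week 5: opening $489.22; interest $15.00 → $504.22; payment $156.04; balance $348.18
Week 6: opening $348.18; interest $11.00 → $359.18; payment $156.04; balance $203.14
Week 7: opening $203.14; interest $7.00 → $210.14; payment $156.04; balance $54.10
Week 8: opening $54.10; interest $2.00 → $56.10; payment $56.10; balance $0.00
Balance reaches $0.00 in week 8.

8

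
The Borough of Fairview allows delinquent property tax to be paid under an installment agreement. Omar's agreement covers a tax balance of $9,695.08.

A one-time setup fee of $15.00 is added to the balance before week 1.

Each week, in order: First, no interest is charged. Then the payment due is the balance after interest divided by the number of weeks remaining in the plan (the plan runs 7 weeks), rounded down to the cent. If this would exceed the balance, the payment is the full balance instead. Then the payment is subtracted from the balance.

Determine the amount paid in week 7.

$1,387.16

Week 1: opening $9,710.08; payment $1,387.15; balance $8,322.93
Week 2: opening $8,322.93; payment $1,387.15; balance $6,935.78
Week 3: opening $6,935.78; payment $1,387.15; balance $5,548.63
Week 4: opening $5,548.63; payment $1,387.15; balance $4,161.48
Week 5: opening $4,161.48; payment $1,387.16; balance $2,774.32
Week 6: opening $2,774.32; payment $1,387.16; balance $1,387.16
Week 7: opening $1,387.16; payment $1,387.16; balance $0.00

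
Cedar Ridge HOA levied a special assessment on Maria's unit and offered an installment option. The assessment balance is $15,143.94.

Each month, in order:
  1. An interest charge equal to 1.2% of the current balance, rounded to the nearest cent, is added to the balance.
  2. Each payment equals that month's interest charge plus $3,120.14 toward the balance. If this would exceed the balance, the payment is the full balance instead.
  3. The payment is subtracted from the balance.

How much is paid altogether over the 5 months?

# | Opening | Interest | Payment | End bal
1 | $15,143.94 | $181.73 | $3,301.87 | $12,023.80
2 | $12,023.80 | $144.29 | $3,264.43 | $8,903.66
3 | $8,903.66 | $106.84 | $3,226.98 | $5,783.52
4 | $5,783.52 | $69.40 | $3,189.54 | $2,663.38
5 | $2,663.38 | $31.96 | $2,695.34 | $0.00
Total paid: $15,678.16

$15,678.16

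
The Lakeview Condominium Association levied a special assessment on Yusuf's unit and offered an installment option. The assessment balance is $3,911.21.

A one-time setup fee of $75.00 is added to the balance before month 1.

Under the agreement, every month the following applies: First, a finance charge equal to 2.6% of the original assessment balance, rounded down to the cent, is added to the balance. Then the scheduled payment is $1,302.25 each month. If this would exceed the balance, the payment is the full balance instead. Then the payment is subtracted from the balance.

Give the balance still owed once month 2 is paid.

$1,585.09

Month 1: $3,986.21 +$101.69 interest = $4,087.90; pay $1,302.25 → $2,785.65
Month 2: $2,785.65 +$101.69 interest = $2,887.34; pay $1,302.25 → $1,585.09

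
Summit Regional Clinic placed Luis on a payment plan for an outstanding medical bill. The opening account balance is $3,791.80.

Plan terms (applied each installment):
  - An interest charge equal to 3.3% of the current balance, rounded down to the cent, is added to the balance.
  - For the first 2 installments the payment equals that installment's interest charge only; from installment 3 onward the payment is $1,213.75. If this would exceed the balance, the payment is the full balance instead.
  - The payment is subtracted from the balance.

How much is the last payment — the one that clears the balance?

Installment 1: $3,791.80 +$125.12 interest = $3,916.92; pay $125.12 → $3,791.80
Installment 2: $3,791.80 +$125.12 interest = $3,916.92; pay $125.12 → $3,791.80
Installment 3: $3,791.80 +$125.12 interest = $3,916.92; pay $1,213.75 → $2,703.17
Installment 4: $2,703.17 +$89.20 interest = $2,792.37; pay $1,213.75 → $1,578.62
Installment 5: $1,578.62 +$52.09 interest = $1,630.71; pay $1,213.75 → $416.96
Installment 6: $416.96 +$13.75 interest = $430.71; pay $430.71 → $0.00

$430.71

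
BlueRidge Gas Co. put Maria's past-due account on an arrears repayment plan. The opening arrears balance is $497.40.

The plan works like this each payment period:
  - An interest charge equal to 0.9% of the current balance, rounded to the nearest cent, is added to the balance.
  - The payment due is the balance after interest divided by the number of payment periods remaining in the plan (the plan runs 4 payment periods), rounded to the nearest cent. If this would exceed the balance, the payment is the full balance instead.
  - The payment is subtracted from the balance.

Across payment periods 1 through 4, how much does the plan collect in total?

# | Opening | Interest | Payment | End bal
1 | $497.40 | $4.48 | $125.47 | $376.41
2 | $376.41 | $3.39 | $126.60 | $253.20
3 | $253.20 | $2.28 | $127.74 | $127.74
4 | $127.74 | $1.15 | $128.89 | $0.00
Total paid: $508.70

$508.70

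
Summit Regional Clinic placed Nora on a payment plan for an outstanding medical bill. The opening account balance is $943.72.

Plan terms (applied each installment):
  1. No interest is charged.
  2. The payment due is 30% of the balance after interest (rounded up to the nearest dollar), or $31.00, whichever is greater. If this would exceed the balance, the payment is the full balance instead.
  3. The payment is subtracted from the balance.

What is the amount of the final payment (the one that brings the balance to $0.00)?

$14.72

Installment 1: $943.72 − $284.00 → $659.72
Installment 2: $659.72 − $198.00 → $461.72
Installment 3: $461.72 − $139.00 → $322.72
Installment 4: $322.72 − $97.00 → $225.72
Installment 5: $225.72 − $68.00 → $157.72
Installment 6: $157.72 − $48.00 → $109.72
Installment 7: $109.72 − $33.00 → $76.72
Installment 8: $76.72 − $31.00 → $45.72
Installment 9: $45.72 − $31.00 → $14.72
Installment 10: $14.72 − $14.72 → $0.00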